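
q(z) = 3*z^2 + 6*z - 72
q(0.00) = -72.00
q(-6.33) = 10.23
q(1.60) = -54.72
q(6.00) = 72.00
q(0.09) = -71.44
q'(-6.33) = -31.98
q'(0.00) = 6.00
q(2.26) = -43.12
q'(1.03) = 12.18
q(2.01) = -47.82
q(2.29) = -42.53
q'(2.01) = 18.06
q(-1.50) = -74.25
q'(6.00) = 42.00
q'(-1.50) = -3.00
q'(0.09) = 6.54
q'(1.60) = 15.60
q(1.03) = -62.64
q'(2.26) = 19.56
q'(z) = 6*z + 6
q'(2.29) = 19.74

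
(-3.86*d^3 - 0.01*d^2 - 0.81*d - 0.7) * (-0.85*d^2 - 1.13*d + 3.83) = 3.281*d^5 + 4.3703*d^4 - 14.084*d^3 + 1.472*d^2 - 2.3113*d - 2.681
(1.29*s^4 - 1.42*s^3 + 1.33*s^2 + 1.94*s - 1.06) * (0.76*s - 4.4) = 0.9804*s^5 - 6.7552*s^4 + 7.2588*s^3 - 4.3776*s^2 - 9.3416*s + 4.664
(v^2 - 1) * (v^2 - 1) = v^4 - 2*v^2 + 1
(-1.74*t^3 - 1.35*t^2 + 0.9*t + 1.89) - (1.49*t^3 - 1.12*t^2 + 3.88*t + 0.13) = -3.23*t^3 - 0.23*t^2 - 2.98*t + 1.76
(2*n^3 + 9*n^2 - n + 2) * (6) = 12*n^3 + 54*n^2 - 6*n + 12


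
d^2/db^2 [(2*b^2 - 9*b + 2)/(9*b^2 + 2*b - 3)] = 2*(-765*b^3 + 648*b^2 - 621*b + 26)/(729*b^6 + 486*b^5 - 621*b^4 - 316*b^3 + 207*b^2 + 54*b - 27)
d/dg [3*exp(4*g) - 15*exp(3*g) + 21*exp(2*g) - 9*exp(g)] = (12*exp(3*g) - 45*exp(2*g) + 42*exp(g) - 9)*exp(g)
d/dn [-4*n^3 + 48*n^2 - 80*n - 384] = -12*n^2 + 96*n - 80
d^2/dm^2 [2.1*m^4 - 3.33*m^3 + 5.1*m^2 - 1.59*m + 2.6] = 25.2*m^2 - 19.98*m + 10.2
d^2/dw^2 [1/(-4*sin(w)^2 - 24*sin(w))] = (2*sin(w) + 9 + 15/sin(w) - 18/sin(w)^2 - 36/sin(w)^3)/(2*(sin(w) + 6)^3)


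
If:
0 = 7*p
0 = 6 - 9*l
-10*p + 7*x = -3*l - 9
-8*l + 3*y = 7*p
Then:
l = 2/3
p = 0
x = -11/7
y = 16/9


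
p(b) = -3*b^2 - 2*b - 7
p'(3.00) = -20.00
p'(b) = -6*b - 2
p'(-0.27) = -0.38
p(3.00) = -40.00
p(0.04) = -7.08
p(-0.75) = -7.19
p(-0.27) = -6.68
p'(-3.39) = 18.34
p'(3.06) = -20.36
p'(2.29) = -15.74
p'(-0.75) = 2.50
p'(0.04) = -2.24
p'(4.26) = -27.56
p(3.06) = -41.21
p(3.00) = -40.00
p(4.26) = -69.96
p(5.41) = -105.62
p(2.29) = -27.31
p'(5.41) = -34.46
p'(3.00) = -20.00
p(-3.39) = -34.70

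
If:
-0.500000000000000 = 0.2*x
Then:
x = -2.50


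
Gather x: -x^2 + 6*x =-x^2 + 6*x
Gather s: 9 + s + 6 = s + 15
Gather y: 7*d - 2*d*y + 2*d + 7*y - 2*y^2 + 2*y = 9*d - 2*y^2 + y*(9 - 2*d)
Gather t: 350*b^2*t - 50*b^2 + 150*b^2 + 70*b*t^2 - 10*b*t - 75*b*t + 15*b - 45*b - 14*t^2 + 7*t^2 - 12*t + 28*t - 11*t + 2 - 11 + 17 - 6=100*b^2 - 30*b + t^2*(70*b - 7) + t*(350*b^2 - 85*b + 5) + 2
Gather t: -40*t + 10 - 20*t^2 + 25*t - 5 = -20*t^2 - 15*t + 5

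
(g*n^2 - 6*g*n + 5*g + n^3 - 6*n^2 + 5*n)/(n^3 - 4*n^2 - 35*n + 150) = (g*n - g + n^2 - n)/(n^2 + n - 30)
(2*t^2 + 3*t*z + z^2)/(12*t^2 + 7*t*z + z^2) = (2*t^2 + 3*t*z + z^2)/(12*t^2 + 7*t*z + z^2)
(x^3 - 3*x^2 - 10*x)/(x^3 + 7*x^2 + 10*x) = (x - 5)/(x + 5)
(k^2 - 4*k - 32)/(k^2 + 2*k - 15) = (k^2 - 4*k - 32)/(k^2 + 2*k - 15)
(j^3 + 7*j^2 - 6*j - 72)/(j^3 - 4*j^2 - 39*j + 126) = (j + 4)/(j - 7)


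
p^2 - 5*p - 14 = (p - 7)*(p + 2)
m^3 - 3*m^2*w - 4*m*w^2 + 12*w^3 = (m - 3*w)*(m - 2*w)*(m + 2*w)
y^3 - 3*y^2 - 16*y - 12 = (y - 6)*(y + 1)*(y + 2)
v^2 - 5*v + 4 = (v - 4)*(v - 1)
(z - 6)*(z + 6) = z^2 - 36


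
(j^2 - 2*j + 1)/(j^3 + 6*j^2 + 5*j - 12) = (j - 1)/(j^2 + 7*j + 12)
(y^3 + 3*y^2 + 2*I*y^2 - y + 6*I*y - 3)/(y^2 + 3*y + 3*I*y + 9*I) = (y^2 + 2*I*y - 1)/(y + 3*I)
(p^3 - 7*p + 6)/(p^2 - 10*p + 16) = (p^2 + 2*p - 3)/(p - 8)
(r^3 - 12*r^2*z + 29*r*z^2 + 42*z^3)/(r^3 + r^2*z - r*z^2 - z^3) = (-r^2 + 13*r*z - 42*z^2)/(-r^2 + z^2)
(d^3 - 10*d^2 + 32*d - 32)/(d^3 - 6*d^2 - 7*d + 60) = (d^2 - 6*d + 8)/(d^2 - 2*d - 15)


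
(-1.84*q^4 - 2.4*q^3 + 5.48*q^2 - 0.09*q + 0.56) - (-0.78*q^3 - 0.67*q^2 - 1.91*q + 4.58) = -1.84*q^4 - 1.62*q^3 + 6.15*q^2 + 1.82*q - 4.02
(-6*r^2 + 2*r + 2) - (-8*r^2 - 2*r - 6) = 2*r^2 + 4*r + 8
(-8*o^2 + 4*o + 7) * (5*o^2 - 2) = -40*o^4 + 20*o^3 + 51*o^2 - 8*o - 14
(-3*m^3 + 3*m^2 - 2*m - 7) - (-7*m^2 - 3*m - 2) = -3*m^3 + 10*m^2 + m - 5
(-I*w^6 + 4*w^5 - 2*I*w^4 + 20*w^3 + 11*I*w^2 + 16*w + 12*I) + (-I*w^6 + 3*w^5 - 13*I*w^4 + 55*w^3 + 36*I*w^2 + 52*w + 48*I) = -2*I*w^6 + 7*w^5 - 15*I*w^4 + 75*w^3 + 47*I*w^2 + 68*w + 60*I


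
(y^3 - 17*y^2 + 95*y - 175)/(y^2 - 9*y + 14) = (y^2 - 10*y + 25)/(y - 2)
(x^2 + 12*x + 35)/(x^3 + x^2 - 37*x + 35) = (x + 5)/(x^2 - 6*x + 5)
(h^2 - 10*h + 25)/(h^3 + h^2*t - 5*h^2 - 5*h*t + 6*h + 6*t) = (h^2 - 10*h + 25)/(h^3 + h^2*t - 5*h^2 - 5*h*t + 6*h + 6*t)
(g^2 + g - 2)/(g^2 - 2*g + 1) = (g + 2)/(g - 1)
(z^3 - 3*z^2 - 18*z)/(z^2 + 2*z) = (z^2 - 3*z - 18)/(z + 2)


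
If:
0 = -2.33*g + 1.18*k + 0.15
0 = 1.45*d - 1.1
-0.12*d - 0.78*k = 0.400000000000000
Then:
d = 0.76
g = -0.25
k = -0.63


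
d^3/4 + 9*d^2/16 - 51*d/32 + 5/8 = (d/4 + 1)*(d - 5/4)*(d - 1/2)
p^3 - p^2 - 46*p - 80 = (p - 8)*(p + 2)*(p + 5)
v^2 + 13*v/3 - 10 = (v - 5/3)*(v + 6)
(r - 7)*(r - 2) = r^2 - 9*r + 14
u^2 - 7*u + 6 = (u - 6)*(u - 1)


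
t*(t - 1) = t^2 - t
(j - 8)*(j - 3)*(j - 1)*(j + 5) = j^4 - 7*j^3 - 25*j^2 + 151*j - 120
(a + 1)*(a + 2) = a^2 + 3*a + 2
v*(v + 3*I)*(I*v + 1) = I*v^3 - 2*v^2 + 3*I*v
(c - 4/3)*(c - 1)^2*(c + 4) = c^4 + 2*c^3/3 - 29*c^2/3 + 40*c/3 - 16/3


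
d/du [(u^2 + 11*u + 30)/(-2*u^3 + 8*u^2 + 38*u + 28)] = (u^4 + 22*u^3 + 65*u^2 - 212*u - 416)/(2*(u^6 - 8*u^5 - 22*u^4 + 124*u^3 + 473*u^2 + 532*u + 196))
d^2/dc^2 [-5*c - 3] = 0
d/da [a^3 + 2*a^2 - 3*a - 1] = 3*a^2 + 4*a - 3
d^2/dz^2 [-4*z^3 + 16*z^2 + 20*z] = 32 - 24*z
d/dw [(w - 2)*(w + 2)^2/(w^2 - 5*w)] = (w^4 - 10*w^3 - 6*w^2 + 16*w - 40)/(w^2*(w^2 - 10*w + 25))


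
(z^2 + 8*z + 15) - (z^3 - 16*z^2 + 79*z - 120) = -z^3 + 17*z^2 - 71*z + 135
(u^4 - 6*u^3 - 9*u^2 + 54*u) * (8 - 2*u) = -2*u^5 + 20*u^4 - 30*u^3 - 180*u^2 + 432*u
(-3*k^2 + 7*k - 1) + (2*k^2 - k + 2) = -k^2 + 6*k + 1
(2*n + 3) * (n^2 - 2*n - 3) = 2*n^3 - n^2 - 12*n - 9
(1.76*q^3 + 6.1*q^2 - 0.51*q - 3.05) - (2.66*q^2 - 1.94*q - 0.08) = 1.76*q^3 + 3.44*q^2 + 1.43*q - 2.97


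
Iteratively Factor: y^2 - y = (y)*(y - 1)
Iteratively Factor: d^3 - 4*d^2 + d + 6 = (d - 2)*(d^2 - 2*d - 3) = (d - 3)*(d - 2)*(d + 1)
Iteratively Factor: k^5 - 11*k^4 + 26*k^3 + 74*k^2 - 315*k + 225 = (k - 5)*(k^4 - 6*k^3 - 4*k^2 + 54*k - 45) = (k - 5)*(k - 3)*(k^3 - 3*k^2 - 13*k + 15) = (k - 5)*(k - 3)*(k + 3)*(k^2 - 6*k + 5) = (k - 5)*(k - 3)*(k - 1)*(k + 3)*(k - 5)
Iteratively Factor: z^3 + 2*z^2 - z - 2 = (z - 1)*(z^2 + 3*z + 2) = (z - 1)*(z + 1)*(z + 2)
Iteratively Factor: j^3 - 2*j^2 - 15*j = (j - 5)*(j^2 + 3*j) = (j - 5)*(j + 3)*(j)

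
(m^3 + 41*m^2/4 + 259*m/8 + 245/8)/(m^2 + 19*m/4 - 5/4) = (8*m^2 + 42*m + 49)/(2*(4*m - 1))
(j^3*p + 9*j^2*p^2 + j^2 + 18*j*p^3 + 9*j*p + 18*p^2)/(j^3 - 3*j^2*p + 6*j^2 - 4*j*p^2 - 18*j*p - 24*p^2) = (-j^3*p - 9*j^2*p^2 - j^2 - 18*j*p^3 - 9*j*p - 18*p^2)/(-j^3 + 3*j^2*p - 6*j^2 + 4*j*p^2 + 18*j*p + 24*p^2)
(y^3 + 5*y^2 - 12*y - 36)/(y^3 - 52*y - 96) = (y - 3)/(y - 8)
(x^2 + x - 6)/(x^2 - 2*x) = (x + 3)/x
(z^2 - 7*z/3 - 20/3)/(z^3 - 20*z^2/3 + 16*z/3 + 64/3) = (3*z + 5)/(3*z^2 - 8*z - 16)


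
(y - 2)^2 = y^2 - 4*y + 4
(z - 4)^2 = z^2 - 8*z + 16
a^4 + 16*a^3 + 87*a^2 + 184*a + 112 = (a + 1)*(a + 4)^2*(a + 7)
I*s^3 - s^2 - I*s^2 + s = s*(s + I)*(I*s - I)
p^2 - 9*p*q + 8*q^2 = (p - 8*q)*(p - q)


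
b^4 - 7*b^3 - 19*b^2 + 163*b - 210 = (b - 7)*(b - 3)*(b - 2)*(b + 5)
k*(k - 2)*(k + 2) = k^3 - 4*k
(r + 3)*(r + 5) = r^2 + 8*r + 15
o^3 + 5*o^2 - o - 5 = (o - 1)*(o + 1)*(o + 5)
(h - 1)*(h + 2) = h^2 + h - 2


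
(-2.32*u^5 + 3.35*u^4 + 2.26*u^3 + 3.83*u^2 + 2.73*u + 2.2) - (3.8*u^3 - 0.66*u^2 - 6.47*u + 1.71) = -2.32*u^5 + 3.35*u^4 - 1.54*u^3 + 4.49*u^2 + 9.2*u + 0.49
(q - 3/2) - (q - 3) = 3/2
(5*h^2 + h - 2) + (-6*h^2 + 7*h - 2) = -h^2 + 8*h - 4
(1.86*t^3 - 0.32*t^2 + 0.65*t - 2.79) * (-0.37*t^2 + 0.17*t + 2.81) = -0.6882*t^5 + 0.4346*t^4 + 4.9317*t^3 + 0.2436*t^2 + 1.3522*t - 7.8399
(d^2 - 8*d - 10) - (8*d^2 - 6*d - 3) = -7*d^2 - 2*d - 7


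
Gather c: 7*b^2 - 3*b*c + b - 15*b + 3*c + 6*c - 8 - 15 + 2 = 7*b^2 - 14*b + c*(9 - 3*b) - 21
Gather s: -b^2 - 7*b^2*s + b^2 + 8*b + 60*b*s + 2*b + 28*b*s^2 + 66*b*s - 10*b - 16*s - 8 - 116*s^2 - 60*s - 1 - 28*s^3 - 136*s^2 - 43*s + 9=-28*s^3 + s^2*(28*b - 252) + s*(-7*b^2 + 126*b - 119)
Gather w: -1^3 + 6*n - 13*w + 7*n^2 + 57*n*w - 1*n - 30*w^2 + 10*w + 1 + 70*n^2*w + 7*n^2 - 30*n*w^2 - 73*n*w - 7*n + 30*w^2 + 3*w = 14*n^2 - 30*n*w^2 - 2*n + w*(70*n^2 - 16*n)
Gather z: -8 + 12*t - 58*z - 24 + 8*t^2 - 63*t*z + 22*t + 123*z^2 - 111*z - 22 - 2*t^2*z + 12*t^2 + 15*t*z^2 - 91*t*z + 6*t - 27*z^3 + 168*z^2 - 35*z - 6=20*t^2 + 40*t - 27*z^3 + z^2*(15*t + 291) + z*(-2*t^2 - 154*t - 204) - 60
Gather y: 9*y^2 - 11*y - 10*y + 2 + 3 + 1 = 9*y^2 - 21*y + 6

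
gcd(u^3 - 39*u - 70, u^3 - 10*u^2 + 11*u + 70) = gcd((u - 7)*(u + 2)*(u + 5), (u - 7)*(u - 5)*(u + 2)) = u^2 - 5*u - 14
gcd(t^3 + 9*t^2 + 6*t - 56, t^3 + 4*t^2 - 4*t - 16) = t^2 + 2*t - 8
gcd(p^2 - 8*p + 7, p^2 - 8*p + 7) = p^2 - 8*p + 7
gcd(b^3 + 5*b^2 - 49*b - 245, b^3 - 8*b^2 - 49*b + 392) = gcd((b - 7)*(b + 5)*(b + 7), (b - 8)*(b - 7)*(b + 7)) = b^2 - 49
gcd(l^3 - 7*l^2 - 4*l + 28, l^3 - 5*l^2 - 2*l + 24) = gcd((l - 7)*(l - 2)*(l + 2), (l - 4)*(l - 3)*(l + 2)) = l + 2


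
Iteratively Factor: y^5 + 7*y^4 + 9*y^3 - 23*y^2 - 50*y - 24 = (y - 2)*(y^4 + 9*y^3 + 27*y^2 + 31*y + 12) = (y - 2)*(y + 1)*(y^3 + 8*y^2 + 19*y + 12) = (y - 2)*(y + 1)^2*(y^2 + 7*y + 12) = (y - 2)*(y + 1)^2*(y + 3)*(y + 4)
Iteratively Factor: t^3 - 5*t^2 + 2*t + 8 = (t + 1)*(t^2 - 6*t + 8) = (t - 4)*(t + 1)*(t - 2)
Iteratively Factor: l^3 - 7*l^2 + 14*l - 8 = (l - 2)*(l^2 - 5*l + 4) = (l - 2)*(l - 1)*(l - 4)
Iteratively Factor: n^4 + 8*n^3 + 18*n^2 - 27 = (n - 1)*(n^3 + 9*n^2 + 27*n + 27) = (n - 1)*(n + 3)*(n^2 + 6*n + 9) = (n - 1)*(n + 3)^2*(n + 3)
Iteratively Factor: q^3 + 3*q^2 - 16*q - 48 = (q + 4)*(q^2 - q - 12) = (q + 3)*(q + 4)*(q - 4)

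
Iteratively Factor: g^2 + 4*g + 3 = (g + 3)*(g + 1)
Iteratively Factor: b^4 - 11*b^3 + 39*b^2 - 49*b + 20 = (b - 5)*(b^3 - 6*b^2 + 9*b - 4) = (b - 5)*(b - 4)*(b^2 - 2*b + 1) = (b - 5)*(b - 4)*(b - 1)*(b - 1)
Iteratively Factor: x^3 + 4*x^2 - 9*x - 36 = (x + 4)*(x^2 - 9) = (x + 3)*(x + 4)*(x - 3)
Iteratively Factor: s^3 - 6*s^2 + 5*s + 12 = (s - 3)*(s^2 - 3*s - 4) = (s - 3)*(s + 1)*(s - 4)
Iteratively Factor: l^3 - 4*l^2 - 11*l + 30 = (l - 2)*(l^2 - 2*l - 15) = (l - 2)*(l + 3)*(l - 5)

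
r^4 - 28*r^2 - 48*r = r*(r - 6)*(r + 2)*(r + 4)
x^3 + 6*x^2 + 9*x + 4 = (x + 1)^2*(x + 4)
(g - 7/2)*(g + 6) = g^2 + 5*g/2 - 21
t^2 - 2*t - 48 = (t - 8)*(t + 6)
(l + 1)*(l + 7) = l^2 + 8*l + 7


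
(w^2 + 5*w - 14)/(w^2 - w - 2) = (w + 7)/(w + 1)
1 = 1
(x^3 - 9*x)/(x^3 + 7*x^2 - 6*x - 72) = x*(x + 3)/(x^2 + 10*x + 24)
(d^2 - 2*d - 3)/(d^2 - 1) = (d - 3)/(d - 1)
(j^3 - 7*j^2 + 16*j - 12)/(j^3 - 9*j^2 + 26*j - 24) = (j - 2)/(j - 4)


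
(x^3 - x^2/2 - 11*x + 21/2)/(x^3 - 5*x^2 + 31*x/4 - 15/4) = 2*(2*x^2 + x - 21)/(4*x^2 - 16*x + 15)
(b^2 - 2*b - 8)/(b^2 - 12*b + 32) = (b + 2)/(b - 8)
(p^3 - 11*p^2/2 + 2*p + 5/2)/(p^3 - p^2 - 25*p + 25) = (p + 1/2)/(p + 5)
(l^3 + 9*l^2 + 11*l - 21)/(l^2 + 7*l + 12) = (l^2 + 6*l - 7)/(l + 4)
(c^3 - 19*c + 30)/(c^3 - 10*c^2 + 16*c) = (c^2 + 2*c - 15)/(c*(c - 8))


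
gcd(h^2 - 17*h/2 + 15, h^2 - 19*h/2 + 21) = h - 6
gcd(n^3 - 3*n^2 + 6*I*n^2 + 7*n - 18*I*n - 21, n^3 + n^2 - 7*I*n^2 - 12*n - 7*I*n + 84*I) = n - 3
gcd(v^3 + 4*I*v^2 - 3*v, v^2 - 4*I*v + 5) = v + I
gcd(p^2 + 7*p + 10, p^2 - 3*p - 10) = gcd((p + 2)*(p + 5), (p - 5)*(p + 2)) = p + 2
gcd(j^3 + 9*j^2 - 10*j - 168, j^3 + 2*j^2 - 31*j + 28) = j^2 + 3*j - 28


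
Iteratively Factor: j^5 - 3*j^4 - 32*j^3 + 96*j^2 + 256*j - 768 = (j - 4)*(j^4 + j^3 - 28*j^2 - 16*j + 192) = (j - 4)*(j + 4)*(j^3 - 3*j^2 - 16*j + 48) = (j - 4)*(j + 4)^2*(j^2 - 7*j + 12) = (j - 4)^2*(j + 4)^2*(j - 3)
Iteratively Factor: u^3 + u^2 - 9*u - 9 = (u - 3)*(u^2 + 4*u + 3) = (u - 3)*(u + 3)*(u + 1)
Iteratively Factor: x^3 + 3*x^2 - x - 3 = (x + 1)*(x^2 + 2*x - 3) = (x + 1)*(x + 3)*(x - 1)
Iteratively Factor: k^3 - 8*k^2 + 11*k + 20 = (k - 5)*(k^2 - 3*k - 4) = (k - 5)*(k + 1)*(k - 4)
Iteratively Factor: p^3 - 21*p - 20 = (p + 1)*(p^2 - p - 20) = (p + 1)*(p + 4)*(p - 5)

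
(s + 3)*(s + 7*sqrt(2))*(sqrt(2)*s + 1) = sqrt(2)*s^3 + 3*sqrt(2)*s^2 + 15*s^2 + 7*sqrt(2)*s + 45*s + 21*sqrt(2)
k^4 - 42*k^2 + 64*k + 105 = (k - 5)*(k - 3)*(k + 1)*(k + 7)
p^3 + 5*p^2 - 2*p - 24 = (p - 2)*(p + 3)*(p + 4)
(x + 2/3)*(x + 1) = x^2 + 5*x/3 + 2/3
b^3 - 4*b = b*(b - 2)*(b + 2)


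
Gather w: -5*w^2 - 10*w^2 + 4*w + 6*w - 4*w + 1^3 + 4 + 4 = -15*w^2 + 6*w + 9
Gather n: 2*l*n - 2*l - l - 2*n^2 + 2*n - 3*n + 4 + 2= -3*l - 2*n^2 + n*(2*l - 1) + 6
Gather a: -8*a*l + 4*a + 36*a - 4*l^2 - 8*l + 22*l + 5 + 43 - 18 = a*(40 - 8*l) - 4*l^2 + 14*l + 30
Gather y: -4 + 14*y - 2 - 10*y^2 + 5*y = -10*y^2 + 19*y - 6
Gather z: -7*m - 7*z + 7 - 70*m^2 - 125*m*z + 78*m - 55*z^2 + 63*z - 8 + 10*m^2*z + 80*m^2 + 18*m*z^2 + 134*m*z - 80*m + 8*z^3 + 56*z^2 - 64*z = 10*m^2 - 9*m + 8*z^3 + z^2*(18*m + 1) + z*(10*m^2 + 9*m - 8) - 1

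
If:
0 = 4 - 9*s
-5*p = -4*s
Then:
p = 16/45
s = 4/9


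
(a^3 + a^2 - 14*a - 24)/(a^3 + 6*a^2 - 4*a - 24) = (a^2 - a - 12)/(a^2 + 4*a - 12)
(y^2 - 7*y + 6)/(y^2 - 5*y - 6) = (y - 1)/(y + 1)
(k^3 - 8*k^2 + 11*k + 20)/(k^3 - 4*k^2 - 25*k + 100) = (k + 1)/(k + 5)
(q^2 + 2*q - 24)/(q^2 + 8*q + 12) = (q - 4)/(q + 2)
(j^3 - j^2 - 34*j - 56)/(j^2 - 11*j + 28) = (j^2 + 6*j + 8)/(j - 4)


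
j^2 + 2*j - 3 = (j - 1)*(j + 3)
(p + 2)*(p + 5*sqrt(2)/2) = p^2 + 2*p + 5*sqrt(2)*p/2 + 5*sqrt(2)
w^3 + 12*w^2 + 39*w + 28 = (w + 1)*(w + 4)*(w + 7)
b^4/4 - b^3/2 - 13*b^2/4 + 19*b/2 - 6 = (b/4 + 1)*(b - 3)*(b - 2)*(b - 1)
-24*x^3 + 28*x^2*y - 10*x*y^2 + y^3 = (-6*x + y)*(-2*x + y)^2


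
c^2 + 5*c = c*(c + 5)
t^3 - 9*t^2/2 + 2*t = t*(t - 4)*(t - 1/2)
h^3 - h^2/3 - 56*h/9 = h*(h - 8/3)*(h + 7/3)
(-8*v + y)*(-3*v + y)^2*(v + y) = -72*v^4 - 15*v^3*y + 43*v^2*y^2 - 13*v*y^3 + y^4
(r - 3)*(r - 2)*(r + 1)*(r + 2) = r^4 - 2*r^3 - 7*r^2 + 8*r + 12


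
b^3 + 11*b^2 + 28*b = b*(b + 4)*(b + 7)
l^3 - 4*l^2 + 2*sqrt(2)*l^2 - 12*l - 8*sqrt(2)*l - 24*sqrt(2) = (l - 6)*(l + 2)*(l + 2*sqrt(2))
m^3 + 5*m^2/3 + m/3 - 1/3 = (m - 1/3)*(m + 1)^2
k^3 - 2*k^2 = k^2*(k - 2)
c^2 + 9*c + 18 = (c + 3)*(c + 6)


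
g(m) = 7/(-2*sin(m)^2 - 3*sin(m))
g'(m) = 7*(4*sin(m)*cos(m) + 3*cos(m))/(-2*sin(m)^2 - 3*sin(m))^2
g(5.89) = 8.18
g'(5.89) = 12.95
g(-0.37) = 8.50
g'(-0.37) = 14.96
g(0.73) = -2.42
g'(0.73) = 3.54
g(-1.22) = 6.64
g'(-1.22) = -1.64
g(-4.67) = -1.40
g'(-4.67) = -0.08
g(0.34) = -5.72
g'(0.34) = 19.13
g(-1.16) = 6.55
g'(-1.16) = -1.63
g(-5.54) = -2.38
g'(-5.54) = 3.39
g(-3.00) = 18.25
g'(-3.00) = -114.74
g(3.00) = -15.11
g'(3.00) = -115.14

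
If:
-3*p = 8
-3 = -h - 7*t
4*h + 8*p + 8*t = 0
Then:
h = 94/15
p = -8/3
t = -7/15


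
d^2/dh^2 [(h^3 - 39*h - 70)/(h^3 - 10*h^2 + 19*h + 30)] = 4*(5*h^6 - 87*h^5 + 285*h^4 + 1551*h^3 - 8130*h^2 + 6900*h - 12020)/(h^9 - 30*h^8 + 357*h^7 - 2050*h^6 + 4983*h^5 + 1590*h^4 - 24641*h^3 + 5490*h^2 + 51300*h + 27000)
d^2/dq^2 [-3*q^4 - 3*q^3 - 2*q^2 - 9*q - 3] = -36*q^2 - 18*q - 4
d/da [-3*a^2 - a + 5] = -6*a - 1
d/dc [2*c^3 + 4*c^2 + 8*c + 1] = 6*c^2 + 8*c + 8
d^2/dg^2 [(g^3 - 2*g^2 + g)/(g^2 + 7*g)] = 128/(g^3 + 21*g^2 + 147*g + 343)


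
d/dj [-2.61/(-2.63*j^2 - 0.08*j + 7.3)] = (-13.7286*j - 0.2088)/(2.63*j^2 + 0.08*j - 7.3)^2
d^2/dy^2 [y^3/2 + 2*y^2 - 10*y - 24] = 3*y + 4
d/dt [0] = 0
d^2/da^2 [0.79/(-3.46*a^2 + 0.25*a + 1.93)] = (-18.915128*a^2 + 1.3667*a + 0.79*(6.92*a - 0.25)*(13.84*a - 0.5) + 10.550924)/(-3.46*a^2 + 0.25*a + 1.93)^3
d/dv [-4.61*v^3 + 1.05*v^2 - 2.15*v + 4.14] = -13.83*v^2 + 2.1*v - 2.15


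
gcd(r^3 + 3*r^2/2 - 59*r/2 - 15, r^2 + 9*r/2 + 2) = r + 1/2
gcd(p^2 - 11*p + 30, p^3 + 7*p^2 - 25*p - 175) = p - 5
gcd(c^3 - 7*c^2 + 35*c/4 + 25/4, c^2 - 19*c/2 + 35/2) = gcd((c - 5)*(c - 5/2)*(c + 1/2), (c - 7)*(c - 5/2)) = c - 5/2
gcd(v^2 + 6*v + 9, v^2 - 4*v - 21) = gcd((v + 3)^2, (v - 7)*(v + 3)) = v + 3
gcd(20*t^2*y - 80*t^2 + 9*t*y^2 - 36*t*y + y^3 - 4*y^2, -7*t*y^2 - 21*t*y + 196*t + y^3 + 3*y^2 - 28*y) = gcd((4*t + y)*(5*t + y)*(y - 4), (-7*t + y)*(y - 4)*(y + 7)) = y - 4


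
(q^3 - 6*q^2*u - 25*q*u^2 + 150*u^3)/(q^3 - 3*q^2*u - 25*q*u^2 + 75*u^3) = (q - 6*u)/(q - 3*u)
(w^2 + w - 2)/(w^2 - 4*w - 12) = (w - 1)/(w - 6)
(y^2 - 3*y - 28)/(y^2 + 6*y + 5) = (y^2 - 3*y - 28)/(y^2 + 6*y + 5)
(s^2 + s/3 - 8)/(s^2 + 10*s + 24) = (s^2 + s/3 - 8)/(s^2 + 10*s + 24)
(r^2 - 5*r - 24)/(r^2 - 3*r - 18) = (r - 8)/(r - 6)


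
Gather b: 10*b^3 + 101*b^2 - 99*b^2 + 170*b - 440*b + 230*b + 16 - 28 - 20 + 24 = 10*b^3 + 2*b^2 - 40*b - 8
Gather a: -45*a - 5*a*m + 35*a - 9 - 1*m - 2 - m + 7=a*(-5*m - 10) - 2*m - 4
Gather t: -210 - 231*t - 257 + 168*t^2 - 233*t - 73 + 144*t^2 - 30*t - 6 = 312*t^2 - 494*t - 546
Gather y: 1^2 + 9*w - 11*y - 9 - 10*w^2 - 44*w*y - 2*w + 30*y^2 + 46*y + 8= -10*w^2 + 7*w + 30*y^2 + y*(35 - 44*w)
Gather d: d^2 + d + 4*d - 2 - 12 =d^2 + 5*d - 14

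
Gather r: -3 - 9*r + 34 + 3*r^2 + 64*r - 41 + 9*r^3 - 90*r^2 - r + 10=9*r^3 - 87*r^2 + 54*r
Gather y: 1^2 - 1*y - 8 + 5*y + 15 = 4*y + 8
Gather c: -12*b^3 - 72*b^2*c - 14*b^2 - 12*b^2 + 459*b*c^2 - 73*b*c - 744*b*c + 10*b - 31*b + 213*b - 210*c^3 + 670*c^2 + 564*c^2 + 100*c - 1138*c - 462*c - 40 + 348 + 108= -12*b^3 - 26*b^2 + 192*b - 210*c^3 + c^2*(459*b + 1234) + c*(-72*b^2 - 817*b - 1500) + 416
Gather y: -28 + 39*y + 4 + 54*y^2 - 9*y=54*y^2 + 30*y - 24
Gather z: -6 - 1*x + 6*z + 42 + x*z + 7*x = 6*x + z*(x + 6) + 36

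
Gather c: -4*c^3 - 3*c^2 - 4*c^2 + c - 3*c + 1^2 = -4*c^3 - 7*c^2 - 2*c + 1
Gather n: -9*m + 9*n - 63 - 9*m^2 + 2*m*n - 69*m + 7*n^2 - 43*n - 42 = -9*m^2 - 78*m + 7*n^2 + n*(2*m - 34) - 105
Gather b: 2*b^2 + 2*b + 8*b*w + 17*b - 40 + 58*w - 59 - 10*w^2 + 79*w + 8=2*b^2 + b*(8*w + 19) - 10*w^2 + 137*w - 91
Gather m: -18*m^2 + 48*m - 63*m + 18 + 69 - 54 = -18*m^2 - 15*m + 33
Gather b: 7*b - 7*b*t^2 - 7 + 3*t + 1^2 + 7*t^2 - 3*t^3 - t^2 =b*(7 - 7*t^2) - 3*t^3 + 6*t^2 + 3*t - 6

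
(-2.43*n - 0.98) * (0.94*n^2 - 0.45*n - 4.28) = -2.2842*n^3 + 0.1723*n^2 + 10.8414*n + 4.1944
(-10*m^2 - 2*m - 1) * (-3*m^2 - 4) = 30*m^4 + 6*m^3 + 43*m^2 + 8*m + 4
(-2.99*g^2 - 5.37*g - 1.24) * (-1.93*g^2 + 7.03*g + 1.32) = 5.7707*g^4 - 10.6556*g^3 - 39.3047*g^2 - 15.8056*g - 1.6368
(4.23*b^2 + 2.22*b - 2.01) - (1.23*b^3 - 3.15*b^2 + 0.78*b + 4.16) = -1.23*b^3 + 7.38*b^2 + 1.44*b - 6.17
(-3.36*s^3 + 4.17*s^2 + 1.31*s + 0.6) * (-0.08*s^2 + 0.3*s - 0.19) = 0.2688*s^5 - 1.3416*s^4 + 1.7846*s^3 - 0.4473*s^2 - 0.0689*s - 0.114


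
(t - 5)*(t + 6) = t^2 + t - 30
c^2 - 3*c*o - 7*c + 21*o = (c - 7)*(c - 3*o)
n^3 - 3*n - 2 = (n - 2)*(n + 1)^2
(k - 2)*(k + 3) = k^2 + k - 6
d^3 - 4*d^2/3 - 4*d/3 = d*(d - 2)*(d + 2/3)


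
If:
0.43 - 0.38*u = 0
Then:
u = 1.13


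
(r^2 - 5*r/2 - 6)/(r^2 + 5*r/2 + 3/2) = (r - 4)/(r + 1)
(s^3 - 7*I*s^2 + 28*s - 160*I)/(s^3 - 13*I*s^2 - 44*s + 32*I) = (s + 5*I)/(s - I)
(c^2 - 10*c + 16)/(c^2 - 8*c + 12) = (c - 8)/(c - 6)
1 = 1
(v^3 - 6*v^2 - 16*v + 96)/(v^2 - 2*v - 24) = v - 4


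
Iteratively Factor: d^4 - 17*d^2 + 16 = (d - 4)*(d^3 + 4*d^2 - d - 4) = (d - 4)*(d + 4)*(d^2 - 1) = (d - 4)*(d + 1)*(d + 4)*(d - 1)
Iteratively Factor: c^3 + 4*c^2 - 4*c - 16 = (c + 2)*(c^2 + 2*c - 8) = (c + 2)*(c + 4)*(c - 2)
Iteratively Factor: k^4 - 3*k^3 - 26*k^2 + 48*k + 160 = (k + 2)*(k^3 - 5*k^2 - 16*k + 80) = (k - 5)*(k + 2)*(k^2 - 16) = (k - 5)*(k + 2)*(k + 4)*(k - 4)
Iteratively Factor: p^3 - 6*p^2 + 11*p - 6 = (p - 2)*(p^2 - 4*p + 3) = (p - 3)*(p - 2)*(p - 1)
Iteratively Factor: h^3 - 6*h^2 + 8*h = (h - 2)*(h^2 - 4*h) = (h - 4)*(h - 2)*(h)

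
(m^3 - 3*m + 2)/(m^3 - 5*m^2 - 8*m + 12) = (m - 1)/(m - 6)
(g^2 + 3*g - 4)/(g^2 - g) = (g + 4)/g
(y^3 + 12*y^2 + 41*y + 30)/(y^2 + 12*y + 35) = (y^2 + 7*y + 6)/(y + 7)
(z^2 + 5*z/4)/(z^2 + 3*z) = (z + 5/4)/(z + 3)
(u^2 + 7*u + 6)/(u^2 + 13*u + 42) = (u + 1)/(u + 7)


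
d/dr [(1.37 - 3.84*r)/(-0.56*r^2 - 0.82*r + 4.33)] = (-2.1504*r^2 + 1.5344*r - 15.5038)/(0.3136*r^4 + 0.9184*r^3 - 4.1772*r^2 - 7.1012*r + 18.7489)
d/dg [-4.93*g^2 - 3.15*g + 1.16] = -9.86*g - 3.15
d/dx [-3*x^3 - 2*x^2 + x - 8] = -9*x^2 - 4*x + 1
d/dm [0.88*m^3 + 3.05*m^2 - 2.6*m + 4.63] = 2.64*m^2 + 6.1*m - 2.6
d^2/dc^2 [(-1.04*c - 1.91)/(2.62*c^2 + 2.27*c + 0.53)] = (-(1.04*c + 1.91)*(5.24*c + 2.27)*(10.48*c + 4.54) + (16.3488*c + 14.73)*(2.62*c^2 + 2.27*c + 0.53))/(2.62*c^2 + 2.27*c + 0.53)^3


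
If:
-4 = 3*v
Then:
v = -4/3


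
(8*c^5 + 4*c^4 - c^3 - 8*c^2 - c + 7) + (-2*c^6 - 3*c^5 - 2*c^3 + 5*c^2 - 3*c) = -2*c^6 + 5*c^5 + 4*c^4 - 3*c^3 - 3*c^2 - 4*c + 7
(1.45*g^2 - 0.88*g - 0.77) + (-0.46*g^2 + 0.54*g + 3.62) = 0.99*g^2 - 0.34*g + 2.85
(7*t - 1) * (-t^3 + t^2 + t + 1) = -7*t^4 + 8*t^3 + 6*t^2 + 6*t - 1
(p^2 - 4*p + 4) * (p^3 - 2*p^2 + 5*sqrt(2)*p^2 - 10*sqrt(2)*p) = p^5 - 6*p^4 + 5*sqrt(2)*p^4 - 30*sqrt(2)*p^3 + 12*p^3 - 8*p^2 + 60*sqrt(2)*p^2 - 40*sqrt(2)*p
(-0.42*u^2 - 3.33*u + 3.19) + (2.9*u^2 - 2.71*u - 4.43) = 2.48*u^2 - 6.04*u - 1.24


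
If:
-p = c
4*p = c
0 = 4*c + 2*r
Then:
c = 0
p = 0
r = 0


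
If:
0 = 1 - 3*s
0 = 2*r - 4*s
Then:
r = 2/3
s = 1/3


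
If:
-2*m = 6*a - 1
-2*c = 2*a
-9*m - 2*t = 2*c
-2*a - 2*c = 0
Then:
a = 2*t/29 + 9/58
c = -2*t/29 - 9/58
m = 1/29 - 6*t/29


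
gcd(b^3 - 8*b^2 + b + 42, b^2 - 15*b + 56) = b - 7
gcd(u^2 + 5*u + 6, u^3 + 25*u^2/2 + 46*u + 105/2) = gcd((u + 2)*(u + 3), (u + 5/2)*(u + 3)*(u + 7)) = u + 3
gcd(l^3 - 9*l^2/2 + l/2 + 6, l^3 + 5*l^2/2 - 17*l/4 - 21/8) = l - 3/2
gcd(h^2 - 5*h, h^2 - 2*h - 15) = h - 5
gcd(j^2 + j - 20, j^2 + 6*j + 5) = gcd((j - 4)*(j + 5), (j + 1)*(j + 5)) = j + 5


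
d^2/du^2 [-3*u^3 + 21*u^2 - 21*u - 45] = 42 - 18*u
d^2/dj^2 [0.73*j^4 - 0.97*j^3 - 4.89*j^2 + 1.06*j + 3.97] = 8.76*j^2 - 5.82*j - 9.78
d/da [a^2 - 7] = 2*a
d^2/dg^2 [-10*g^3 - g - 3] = -60*g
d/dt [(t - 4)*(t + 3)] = 2*t - 1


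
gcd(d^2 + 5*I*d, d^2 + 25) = d + 5*I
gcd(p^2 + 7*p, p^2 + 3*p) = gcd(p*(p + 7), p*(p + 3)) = p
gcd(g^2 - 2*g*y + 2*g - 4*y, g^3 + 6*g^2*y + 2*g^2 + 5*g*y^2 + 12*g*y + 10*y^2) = g + 2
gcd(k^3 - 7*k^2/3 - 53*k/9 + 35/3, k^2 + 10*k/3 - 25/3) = k - 5/3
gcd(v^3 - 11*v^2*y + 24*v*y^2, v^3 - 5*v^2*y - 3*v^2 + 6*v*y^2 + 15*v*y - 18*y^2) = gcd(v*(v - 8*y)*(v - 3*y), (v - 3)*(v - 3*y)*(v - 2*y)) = -v + 3*y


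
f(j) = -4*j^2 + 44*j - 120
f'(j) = 44 - 8*j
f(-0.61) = -148.33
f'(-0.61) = 48.88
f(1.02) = -79.28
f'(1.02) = 35.84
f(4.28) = -4.95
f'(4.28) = 9.76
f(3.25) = -19.25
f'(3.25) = 18.00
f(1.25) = -71.25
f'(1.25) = 34.00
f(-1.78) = -210.99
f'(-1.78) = 58.24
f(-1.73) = -208.09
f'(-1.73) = 57.84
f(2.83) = -27.52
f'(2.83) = 21.36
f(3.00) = -24.00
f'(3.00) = 20.00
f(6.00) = 0.00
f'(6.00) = -4.00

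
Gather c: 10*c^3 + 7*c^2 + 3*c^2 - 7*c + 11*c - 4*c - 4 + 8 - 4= 10*c^3 + 10*c^2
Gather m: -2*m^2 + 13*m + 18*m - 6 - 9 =-2*m^2 + 31*m - 15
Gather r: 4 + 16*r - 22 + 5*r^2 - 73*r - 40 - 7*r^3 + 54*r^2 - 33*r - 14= -7*r^3 + 59*r^2 - 90*r - 72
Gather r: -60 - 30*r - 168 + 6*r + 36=-24*r - 192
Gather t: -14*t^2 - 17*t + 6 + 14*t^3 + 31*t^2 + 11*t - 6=14*t^3 + 17*t^2 - 6*t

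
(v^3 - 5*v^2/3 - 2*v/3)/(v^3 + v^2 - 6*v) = (v + 1/3)/(v + 3)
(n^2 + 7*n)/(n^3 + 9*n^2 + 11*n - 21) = n/(n^2 + 2*n - 3)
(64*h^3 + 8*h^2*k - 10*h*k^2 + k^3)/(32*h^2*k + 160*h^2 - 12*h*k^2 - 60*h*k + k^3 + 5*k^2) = (2*h + k)/(k + 5)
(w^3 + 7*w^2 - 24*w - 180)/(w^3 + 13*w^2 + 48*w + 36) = (w - 5)/(w + 1)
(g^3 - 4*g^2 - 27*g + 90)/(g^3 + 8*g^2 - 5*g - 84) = (g^2 - g - 30)/(g^2 + 11*g + 28)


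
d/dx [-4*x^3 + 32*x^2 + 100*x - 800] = -12*x^2 + 64*x + 100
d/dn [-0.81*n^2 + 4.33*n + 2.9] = 4.33 - 1.62*n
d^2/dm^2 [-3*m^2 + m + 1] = -6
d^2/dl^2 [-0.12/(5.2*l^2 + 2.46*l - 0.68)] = (6.4896*l^2 + 3.07008*l - 0.12*(10.4*l + 2.46)*(20.8*l + 4.92) - 0.84864)/(5.2*l^2 + 2.46*l - 0.68)^3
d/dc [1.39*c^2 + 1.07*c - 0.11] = 2.78*c + 1.07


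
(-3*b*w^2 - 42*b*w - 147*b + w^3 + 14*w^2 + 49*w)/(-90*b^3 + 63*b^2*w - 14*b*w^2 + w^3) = (w^2 + 14*w + 49)/(30*b^2 - 11*b*w + w^2)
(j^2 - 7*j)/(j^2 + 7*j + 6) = j*(j - 7)/(j^2 + 7*j + 6)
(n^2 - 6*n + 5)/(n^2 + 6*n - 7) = (n - 5)/(n + 7)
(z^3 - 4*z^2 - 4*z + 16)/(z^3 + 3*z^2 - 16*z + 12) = (z^2 - 2*z - 8)/(z^2 + 5*z - 6)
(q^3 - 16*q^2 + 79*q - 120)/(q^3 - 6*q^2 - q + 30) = (q - 8)/(q + 2)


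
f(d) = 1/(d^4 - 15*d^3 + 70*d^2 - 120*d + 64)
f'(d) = (-4*d^3 + 45*d^2 - 140*d + 120)/(d^4 - 15*d^3 + 70*d^2 - 120*d + 64)^2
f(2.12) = 0.67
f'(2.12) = -5.74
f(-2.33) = 0.00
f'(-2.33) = 0.00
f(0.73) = 0.12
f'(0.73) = 0.61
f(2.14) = 0.57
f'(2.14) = -4.20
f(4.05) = -0.81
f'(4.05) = 16.65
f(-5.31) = 0.00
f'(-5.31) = 0.00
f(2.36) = 0.22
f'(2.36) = -0.60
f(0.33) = 0.03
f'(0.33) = 0.08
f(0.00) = 0.02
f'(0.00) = 0.03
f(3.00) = 0.10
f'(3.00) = -0.03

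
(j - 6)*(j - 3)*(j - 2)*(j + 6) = j^4 - 5*j^3 - 30*j^2 + 180*j - 216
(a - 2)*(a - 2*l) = a^2 - 2*a*l - 2*a + 4*l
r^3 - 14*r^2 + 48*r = r*(r - 8)*(r - 6)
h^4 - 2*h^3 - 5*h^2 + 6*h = h*(h - 3)*(h - 1)*(h + 2)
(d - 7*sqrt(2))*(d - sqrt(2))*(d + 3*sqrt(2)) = d^3 - 5*sqrt(2)*d^2 - 34*d + 42*sqrt(2)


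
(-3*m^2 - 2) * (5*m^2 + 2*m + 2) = -15*m^4 - 6*m^3 - 16*m^2 - 4*m - 4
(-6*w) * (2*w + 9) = -12*w^2 - 54*w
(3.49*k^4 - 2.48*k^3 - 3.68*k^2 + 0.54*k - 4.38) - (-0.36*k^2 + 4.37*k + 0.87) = 3.49*k^4 - 2.48*k^3 - 3.32*k^2 - 3.83*k - 5.25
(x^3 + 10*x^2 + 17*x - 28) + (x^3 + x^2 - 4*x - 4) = 2*x^3 + 11*x^2 + 13*x - 32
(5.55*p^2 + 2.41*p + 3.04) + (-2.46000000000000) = 5.55*p^2 + 2.41*p + 0.58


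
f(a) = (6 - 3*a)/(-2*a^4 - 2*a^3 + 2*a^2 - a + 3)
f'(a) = (6 - 3*a)*(8*a^3 + 6*a^2 - 4*a + 1)/(-2*a^4 - 2*a^3 + 2*a^2 - a + 3)^2 - 3/(-2*a^4 - 2*a^3 + 2*a^2 - a + 3)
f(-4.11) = -0.05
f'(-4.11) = -0.04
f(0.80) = 2.20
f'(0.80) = 5.87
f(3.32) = 0.01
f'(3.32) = -0.01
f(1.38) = -0.26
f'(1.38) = 1.46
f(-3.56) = -0.08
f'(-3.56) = -0.10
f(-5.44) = -0.02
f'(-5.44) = -0.01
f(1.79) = -0.03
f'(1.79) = 0.19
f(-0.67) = 1.68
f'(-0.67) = 0.77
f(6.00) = 0.00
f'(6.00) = 0.00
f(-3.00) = -0.18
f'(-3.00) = -0.28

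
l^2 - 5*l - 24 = (l - 8)*(l + 3)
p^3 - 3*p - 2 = (p - 2)*(p + 1)^2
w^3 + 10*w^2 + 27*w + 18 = (w + 1)*(w + 3)*(w + 6)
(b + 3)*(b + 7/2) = b^2 + 13*b/2 + 21/2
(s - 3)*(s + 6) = s^2 + 3*s - 18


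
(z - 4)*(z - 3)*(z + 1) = z^3 - 6*z^2 + 5*z + 12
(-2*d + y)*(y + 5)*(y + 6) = -2*d*y^2 - 22*d*y - 60*d + y^3 + 11*y^2 + 30*y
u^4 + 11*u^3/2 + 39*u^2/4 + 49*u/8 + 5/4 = (u + 1/2)^2*(u + 2)*(u + 5/2)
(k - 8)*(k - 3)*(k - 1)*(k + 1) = k^4 - 11*k^3 + 23*k^2 + 11*k - 24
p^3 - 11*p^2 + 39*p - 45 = (p - 5)*(p - 3)^2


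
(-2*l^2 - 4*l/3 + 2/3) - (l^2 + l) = -3*l^2 - 7*l/3 + 2/3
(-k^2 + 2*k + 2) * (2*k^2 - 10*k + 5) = -2*k^4 + 14*k^3 - 21*k^2 - 10*k + 10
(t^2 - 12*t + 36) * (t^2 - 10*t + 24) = t^4 - 22*t^3 + 180*t^2 - 648*t + 864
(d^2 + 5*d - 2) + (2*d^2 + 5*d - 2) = 3*d^2 + 10*d - 4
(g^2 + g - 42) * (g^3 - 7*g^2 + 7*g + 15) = g^5 - 6*g^4 - 42*g^3 + 316*g^2 - 279*g - 630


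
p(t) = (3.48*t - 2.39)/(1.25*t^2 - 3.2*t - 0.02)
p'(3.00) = -10.89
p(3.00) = 4.94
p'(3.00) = -10.89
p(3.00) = 4.94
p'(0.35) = -6.32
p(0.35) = 1.19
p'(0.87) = -1.68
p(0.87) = -0.34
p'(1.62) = -2.56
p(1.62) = -1.69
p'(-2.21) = -0.24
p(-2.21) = -0.77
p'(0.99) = -1.57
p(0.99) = -0.54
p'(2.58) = -10734.73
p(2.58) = 148.05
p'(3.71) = -1.61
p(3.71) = 1.98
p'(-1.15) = -0.72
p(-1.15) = -1.20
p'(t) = (3.2 - 2.5*t)*(3.48*t - 2.39)/(1.25*t^2 - 3.2*t - 0.02)^2 + 3.48/(1.25*t^2 - 3.2*t - 0.02) = (-4.35*t^2 + 5.975*t - 7.7176)/(1.5625*t^4 - 8.0*t^3 + 10.19*t^2 + 0.128*t + 0.0004)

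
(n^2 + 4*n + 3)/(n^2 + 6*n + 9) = (n + 1)/(n + 3)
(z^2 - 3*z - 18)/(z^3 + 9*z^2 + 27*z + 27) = (z - 6)/(z^2 + 6*z + 9)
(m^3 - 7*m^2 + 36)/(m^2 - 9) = (m^2 - 4*m - 12)/(m + 3)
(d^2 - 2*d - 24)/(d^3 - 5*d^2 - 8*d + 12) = (d + 4)/(d^2 + d - 2)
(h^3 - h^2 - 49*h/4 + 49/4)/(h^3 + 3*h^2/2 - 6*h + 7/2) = (h - 7/2)/(h - 1)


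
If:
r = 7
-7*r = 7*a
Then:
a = -7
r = 7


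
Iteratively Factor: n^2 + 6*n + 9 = (n + 3)*(n + 3)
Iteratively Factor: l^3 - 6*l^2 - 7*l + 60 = (l + 3)*(l^2 - 9*l + 20) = (l - 4)*(l + 3)*(l - 5)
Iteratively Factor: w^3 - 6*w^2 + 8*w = (w)*(w^2 - 6*w + 8) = w*(w - 2)*(w - 4)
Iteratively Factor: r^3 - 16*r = (r)*(r^2 - 16) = r*(r - 4)*(r + 4)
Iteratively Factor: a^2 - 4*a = (a)*(a - 4)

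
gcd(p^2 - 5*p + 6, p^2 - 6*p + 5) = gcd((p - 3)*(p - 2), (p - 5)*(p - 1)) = 1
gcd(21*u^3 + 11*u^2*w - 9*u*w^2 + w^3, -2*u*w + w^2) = 1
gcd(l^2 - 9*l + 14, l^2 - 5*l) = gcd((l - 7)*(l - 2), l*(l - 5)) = 1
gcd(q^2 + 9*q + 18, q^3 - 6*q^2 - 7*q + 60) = q + 3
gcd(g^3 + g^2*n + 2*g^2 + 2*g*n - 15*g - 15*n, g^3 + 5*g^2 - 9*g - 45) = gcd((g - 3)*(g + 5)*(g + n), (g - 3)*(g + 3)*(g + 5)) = g^2 + 2*g - 15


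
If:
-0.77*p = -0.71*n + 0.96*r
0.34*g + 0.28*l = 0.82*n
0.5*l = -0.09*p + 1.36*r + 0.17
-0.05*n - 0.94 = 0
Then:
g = -2.4248128342246*r - 48.1908449197861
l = 2.94441558441558*r + 3.46031168831169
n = -18.80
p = -1.24675324675325*r - 17.3350649350649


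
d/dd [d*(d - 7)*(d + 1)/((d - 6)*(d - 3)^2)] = 2*(-3*d^3 + 43*d^2 - 129*d - 63)/(d^5 - 21*d^4 + 171*d^3 - 675*d^2 + 1296*d - 972)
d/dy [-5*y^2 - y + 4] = -10*y - 1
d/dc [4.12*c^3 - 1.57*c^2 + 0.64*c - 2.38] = 12.36*c^2 - 3.14*c + 0.64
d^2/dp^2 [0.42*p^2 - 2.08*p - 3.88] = 0.840000000000000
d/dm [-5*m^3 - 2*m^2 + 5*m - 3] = -15*m^2 - 4*m + 5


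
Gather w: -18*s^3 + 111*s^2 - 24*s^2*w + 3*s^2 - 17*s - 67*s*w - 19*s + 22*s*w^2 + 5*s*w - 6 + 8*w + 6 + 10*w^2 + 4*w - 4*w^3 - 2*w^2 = -18*s^3 + 114*s^2 - 36*s - 4*w^3 + w^2*(22*s + 8) + w*(-24*s^2 - 62*s + 12)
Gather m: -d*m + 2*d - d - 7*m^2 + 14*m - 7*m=d - 7*m^2 + m*(7 - d)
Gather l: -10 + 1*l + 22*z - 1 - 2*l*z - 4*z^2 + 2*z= l*(1 - 2*z) - 4*z^2 + 24*z - 11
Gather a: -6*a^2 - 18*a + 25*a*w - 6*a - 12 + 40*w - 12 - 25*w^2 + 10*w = -6*a^2 + a*(25*w - 24) - 25*w^2 + 50*w - 24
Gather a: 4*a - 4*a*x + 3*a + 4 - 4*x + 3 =a*(7 - 4*x) - 4*x + 7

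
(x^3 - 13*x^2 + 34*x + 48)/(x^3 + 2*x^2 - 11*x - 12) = (x^2 - 14*x + 48)/(x^2 + x - 12)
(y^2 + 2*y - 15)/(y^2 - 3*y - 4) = (-y^2 - 2*y + 15)/(-y^2 + 3*y + 4)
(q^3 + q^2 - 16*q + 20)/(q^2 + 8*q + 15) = (q^2 - 4*q + 4)/(q + 3)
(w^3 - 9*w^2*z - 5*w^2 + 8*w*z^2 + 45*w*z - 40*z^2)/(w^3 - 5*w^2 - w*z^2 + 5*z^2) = (w - 8*z)/(w + z)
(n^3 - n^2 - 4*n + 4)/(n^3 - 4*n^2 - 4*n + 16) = (n - 1)/(n - 4)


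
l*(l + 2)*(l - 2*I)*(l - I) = l^4 + 2*l^3 - 3*I*l^3 - 2*l^2 - 6*I*l^2 - 4*l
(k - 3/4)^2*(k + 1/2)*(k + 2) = k^4 + k^3 - 35*k^2/16 - 3*k/32 + 9/16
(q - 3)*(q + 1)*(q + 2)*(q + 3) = q^4 + 3*q^3 - 7*q^2 - 27*q - 18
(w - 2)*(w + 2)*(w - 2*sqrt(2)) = w^3 - 2*sqrt(2)*w^2 - 4*w + 8*sqrt(2)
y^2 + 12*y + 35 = (y + 5)*(y + 7)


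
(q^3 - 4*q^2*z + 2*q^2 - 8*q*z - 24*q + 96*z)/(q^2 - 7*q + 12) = (q^2 - 4*q*z + 6*q - 24*z)/(q - 3)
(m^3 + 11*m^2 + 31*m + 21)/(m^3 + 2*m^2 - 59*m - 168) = (m + 1)/(m - 8)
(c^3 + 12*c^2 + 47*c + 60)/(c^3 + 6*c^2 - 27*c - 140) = (c^2 + 8*c + 15)/(c^2 + 2*c - 35)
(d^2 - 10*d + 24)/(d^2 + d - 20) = (d - 6)/(d + 5)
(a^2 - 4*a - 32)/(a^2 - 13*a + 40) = (a + 4)/(a - 5)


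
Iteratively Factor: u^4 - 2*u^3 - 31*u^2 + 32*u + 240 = (u - 4)*(u^3 + 2*u^2 - 23*u - 60) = (u - 5)*(u - 4)*(u^2 + 7*u + 12) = (u - 5)*(u - 4)*(u + 3)*(u + 4)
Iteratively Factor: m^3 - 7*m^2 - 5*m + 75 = (m + 3)*(m^2 - 10*m + 25) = (m - 5)*(m + 3)*(m - 5)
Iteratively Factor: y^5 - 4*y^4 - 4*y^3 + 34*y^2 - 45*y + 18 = (y - 1)*(y^4 - 3*y^3 - 7*y^2 + 27*y - 18) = (y - 1)*(y + 3)*(y^3 - 6*y^2 + 11*y - 6) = (y - 3)*(y - 1)*(y + 3)*(y^2 - 3*y + 2) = (y - 3)*(y - 2)*(y - 1)*(y + 3)*(y - 1)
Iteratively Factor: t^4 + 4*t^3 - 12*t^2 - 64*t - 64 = (t + 2)*(t^3 + 2*t^2 - 16*t - 32) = (t + 2)*(t + 4)*(t^2 - 2*t - 8) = (t + 2)^2*(t + 4)*(t - 4)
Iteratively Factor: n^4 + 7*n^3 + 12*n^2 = (n + 3)*(n^3 + 4*n^2) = n*(n + 3)*(n^2 + 4*n) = n^2*(n + 3)*(n + 4)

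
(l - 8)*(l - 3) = l^2 - 11*l + 24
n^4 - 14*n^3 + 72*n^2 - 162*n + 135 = (n - 5)*(n - 3)^3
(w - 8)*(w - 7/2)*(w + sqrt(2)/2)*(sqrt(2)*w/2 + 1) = sqrt(2)*w^4/2 - 23*sqrt(2)*w^3/4 + 3*w^3/2 - 69*w^2/4 + 29*sqrt(2)*w^2/2 - 23*sqrt(2)*w/4 + 42*w + 14*sqrt(2)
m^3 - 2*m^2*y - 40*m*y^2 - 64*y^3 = (m - 8*y)*(m + 2*y)*(m + 4*y)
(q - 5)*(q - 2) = q^2 - 7*q + 10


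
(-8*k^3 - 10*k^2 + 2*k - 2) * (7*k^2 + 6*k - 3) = -56*k^5 - 118*k^4 - 22*k^3 + 28*k^2 - 18*k + 6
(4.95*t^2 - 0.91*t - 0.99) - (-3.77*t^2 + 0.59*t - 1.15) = 8.72*t^2 - 1.5*t + 0.16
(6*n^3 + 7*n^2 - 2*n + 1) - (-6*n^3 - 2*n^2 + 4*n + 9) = 12*n^3 + 9*n^2 - 6*n - 8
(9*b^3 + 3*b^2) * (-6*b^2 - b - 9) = -54*b^5 - 27*b^4 - 84*b^3 - 27*b^2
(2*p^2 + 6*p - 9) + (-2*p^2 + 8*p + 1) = 14*p - 8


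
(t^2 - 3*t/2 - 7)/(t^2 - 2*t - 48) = (-t^2 + 3*t/2 + 7)/(-t^2 + 2*t + 48)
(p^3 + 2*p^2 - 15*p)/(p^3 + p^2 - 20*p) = (p - 3)/(p - 4)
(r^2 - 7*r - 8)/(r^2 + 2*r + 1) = (r - 8)/(r + 1)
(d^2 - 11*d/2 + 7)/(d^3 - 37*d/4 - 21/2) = 2*(d - 2)/(2*d^2 + 7*d + 6)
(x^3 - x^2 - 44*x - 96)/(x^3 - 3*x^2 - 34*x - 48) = (x + 4)/(x + 2)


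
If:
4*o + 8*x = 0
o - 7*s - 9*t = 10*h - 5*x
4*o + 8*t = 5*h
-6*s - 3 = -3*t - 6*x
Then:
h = 56/285 - 88*x/95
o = -2*x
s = 23*x/19 - 25/57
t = 8*x/19 + 7/57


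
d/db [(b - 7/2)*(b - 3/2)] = 2*b - 5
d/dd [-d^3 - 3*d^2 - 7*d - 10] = -3*d^2 - 6*d - 7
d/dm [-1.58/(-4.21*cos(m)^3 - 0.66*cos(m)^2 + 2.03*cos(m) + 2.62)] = (19.9554*cos(m)^2 + 2.0856*cos(m) - 3.2074)*sin(m)/(4.21*cos(m)^3 + 0.66*cos(m)^2 - 2.03*cos(m) - 2.62)^2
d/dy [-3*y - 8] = -3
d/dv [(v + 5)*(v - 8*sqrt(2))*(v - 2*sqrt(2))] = 3*v^2 - 20*sqrt(2)*v + 10*v - 50*sqrt(2) + 32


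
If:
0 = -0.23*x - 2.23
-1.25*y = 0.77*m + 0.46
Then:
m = -1.62337662337662*y - 0.597402597402597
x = -9.70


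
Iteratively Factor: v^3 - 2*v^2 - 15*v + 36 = (v - 3)*(v^2 + v - 12) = (v - 3)*(v + 4)*(v - 3)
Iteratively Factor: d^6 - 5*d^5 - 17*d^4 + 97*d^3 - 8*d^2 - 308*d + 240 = (d - 3)*(d^5 - 2*d^4 - 23*d^3 + 28*d^2 + 76*d - 80) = (d - 3)*(d - 1)*(d^4 - d^3 - 24*d^2 + 4*d + 80) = (d - 5)*(d - 3)*(d - 1)*(d^3 + 4*d^2 - 4*d - 16) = (d - 5)*(d - 3)*(d - 1)*(d + 2)*(d^2 + 2*d - 8) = (d - 5)*(d - 3)*(d - 1)*(d + 2)*(d + 4)*(d - 2)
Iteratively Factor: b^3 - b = (b - 1)*(b^2 + b) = (b - 1)*(b + 1)*(b)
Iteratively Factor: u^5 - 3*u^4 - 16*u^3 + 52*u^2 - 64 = (u + 1)*(u^4 - 4*u^3 - 12*u^2 + 64*u - 64) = (u - 2)*(u + 1)*(u^3 - 2*u^2 - 16*u + 32) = (u - 2)*(u + 1)*(u + 4)*(u^2 - 6*u + 8) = (u - 4)*(u - 2)*(u + 1)*(u + 4)*(u - 2)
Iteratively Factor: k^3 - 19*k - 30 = (k + 2)*(k^2 - 2*k - 15) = (k + 2)*(k + 3)*(k - 5)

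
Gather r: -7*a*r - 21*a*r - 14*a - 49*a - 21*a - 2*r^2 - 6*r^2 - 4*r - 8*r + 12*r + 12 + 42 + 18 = -28*a*r - 84*a - 8*r^2 + 72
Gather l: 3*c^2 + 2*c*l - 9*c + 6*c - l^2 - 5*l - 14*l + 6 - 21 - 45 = 3*c^2 - 3*c - l^2 + l*(2*c - 19) - 60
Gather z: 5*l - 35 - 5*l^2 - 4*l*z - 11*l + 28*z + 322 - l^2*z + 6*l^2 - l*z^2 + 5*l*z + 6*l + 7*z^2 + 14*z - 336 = l^2 + z^2*(7 - l) + z*(-l^2 + l + 42) - 49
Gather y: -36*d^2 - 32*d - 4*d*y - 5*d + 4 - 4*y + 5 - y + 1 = -36*d^2 - 37*d + y*(-4*d - 5) + 10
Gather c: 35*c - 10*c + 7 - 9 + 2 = 25*c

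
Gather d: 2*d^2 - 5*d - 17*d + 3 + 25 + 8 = 2*d^2 - 22*d + 36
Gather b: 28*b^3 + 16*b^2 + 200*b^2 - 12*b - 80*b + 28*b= 28*b^3 + 216*b^2 - 64*b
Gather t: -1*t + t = 0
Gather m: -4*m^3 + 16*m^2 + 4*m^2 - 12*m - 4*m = -4*m^3 + 20*m^2 - 16*m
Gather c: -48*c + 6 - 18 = -48*c - 12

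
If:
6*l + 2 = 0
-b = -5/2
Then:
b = 5/2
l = -1/3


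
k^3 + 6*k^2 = k^2*(k + 6)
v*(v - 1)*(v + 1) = v^3 - v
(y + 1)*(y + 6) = y^2 + 7*y + 6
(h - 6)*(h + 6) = h^2 - 36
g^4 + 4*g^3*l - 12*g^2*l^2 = g^2*(g - 2*l)*(g + 6*l)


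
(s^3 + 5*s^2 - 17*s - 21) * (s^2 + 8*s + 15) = s^5 + 13*s^4 + 38*s^3 - 82*s^2 - 423*s - 315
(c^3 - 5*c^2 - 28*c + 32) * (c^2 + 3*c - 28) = c^5 - 2*c^4 - 71*c^3 + 88*c^2 + 880*c - 896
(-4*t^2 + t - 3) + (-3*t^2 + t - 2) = -7*t^2 + 2*t - 5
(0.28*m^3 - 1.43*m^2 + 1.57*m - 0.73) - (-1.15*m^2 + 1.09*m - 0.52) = 0.28*m^3 - 0.28*m^2 + 0.48*m - 0.21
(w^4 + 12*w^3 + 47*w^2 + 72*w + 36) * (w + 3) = w^5 + 15*w^4 + 83*w^3 + 213*w^2 + 252*w + 108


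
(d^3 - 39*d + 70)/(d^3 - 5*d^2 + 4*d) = (d^3 - 39*d + 70)/(d*(d^2 - 5*d + 4))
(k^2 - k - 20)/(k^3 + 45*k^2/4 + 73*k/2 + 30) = 4*(k - 5)/(4*k^2 + 29*k + 30)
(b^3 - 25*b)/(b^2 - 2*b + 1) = b*(b^2 - 25)/(b^2 - 2*b + 1)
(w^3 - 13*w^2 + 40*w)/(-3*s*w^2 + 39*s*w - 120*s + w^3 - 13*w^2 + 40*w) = -w/(3*s - w)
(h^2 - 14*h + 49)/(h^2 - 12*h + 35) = (h - 7)/(h - 5)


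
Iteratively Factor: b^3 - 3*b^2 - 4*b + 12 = (b - 3)*(b^2 - 4) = (b - 3)*(b - 2)*(b + 2)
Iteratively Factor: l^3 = (l)*(l^2) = l^2*(l)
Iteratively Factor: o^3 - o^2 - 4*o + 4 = (o + 2)*(o^2 - 3*o + 2) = (o - 1)*(o + 2)*(o - 2)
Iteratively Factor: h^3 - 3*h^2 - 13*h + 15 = (h + 3)*(h^2 - 6*h + 5) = (h - 1)*(h + 3)*(h - 5)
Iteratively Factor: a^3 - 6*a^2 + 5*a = (a - 5)*(a^2 - a) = a*(a - 5)*(a - 1)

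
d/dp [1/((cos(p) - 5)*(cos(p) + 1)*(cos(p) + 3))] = (3*cos(p)^2 - 2*cos(p) - 17)*sin(p)/((cos(p) - 5)^2*(cos(p) + 1)^2*(cos(p) + 3)^2)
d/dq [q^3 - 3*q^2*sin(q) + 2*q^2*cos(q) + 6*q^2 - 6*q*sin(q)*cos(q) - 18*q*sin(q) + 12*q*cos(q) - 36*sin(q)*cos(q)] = -2*q^2*sin(q) - 3*q^2*cos(q) + 3*q^2 - 18*q*sin(q) - 14*q*cos(q) - 6*q*cos(2*q) + 12*q - 18*sin(q) - 3*sin(2*q) + 12*cos(q) - 36*cos(2*q)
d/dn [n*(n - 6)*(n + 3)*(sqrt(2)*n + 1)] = 4*sqrt(2)*n^3 - 9*sqrt(2)*n^2 + 3*n^2 - 36*sqrt(2)*n - 6*n - 18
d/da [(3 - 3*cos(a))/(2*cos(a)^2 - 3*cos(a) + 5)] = 6*(sin(a)^2 + 2*cos(a))*sin(a)/(3*cos(a) - cos(2*a) - 6)^2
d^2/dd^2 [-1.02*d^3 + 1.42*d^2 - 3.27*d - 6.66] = 2.84 - 6.12*d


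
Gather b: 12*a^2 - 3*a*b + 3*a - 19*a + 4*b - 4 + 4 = 12*a^2 - 16*a + b*(4 - 3*a)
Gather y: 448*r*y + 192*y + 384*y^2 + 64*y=384*y^2 + y*(448*r + 256)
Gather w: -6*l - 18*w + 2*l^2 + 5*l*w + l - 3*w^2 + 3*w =2*l^2 - 5*l - 3*w^2 + w*(5*l - 15)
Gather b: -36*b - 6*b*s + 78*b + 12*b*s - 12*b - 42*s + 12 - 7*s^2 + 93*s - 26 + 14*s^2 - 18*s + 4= b*(6*s + 30) + 7*s^2 + 33*s - 10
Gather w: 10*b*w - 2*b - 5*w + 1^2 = -2*b + w*(10*b - 5) + 1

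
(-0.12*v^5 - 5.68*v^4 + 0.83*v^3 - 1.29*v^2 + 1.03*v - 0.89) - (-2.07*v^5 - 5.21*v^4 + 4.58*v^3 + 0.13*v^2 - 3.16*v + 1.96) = 1.95*v^5 - 0.47*v^4 - 3.75*v^3 - 1.42*v^2 + 4.19*v - 2.85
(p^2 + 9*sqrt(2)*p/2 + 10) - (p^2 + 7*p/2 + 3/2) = -7*p/2 + 9*sqrt(2)*p/2 + 17/2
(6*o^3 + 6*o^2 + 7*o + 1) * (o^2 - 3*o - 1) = 6*o^5 - 12*o^4 - 17*o^3 - 26*o^2 - 10*o - 1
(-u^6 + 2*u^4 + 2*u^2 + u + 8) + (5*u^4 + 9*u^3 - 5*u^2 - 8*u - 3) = -u^6 + 7*u^4 + 9*u^3 - 3*u^2 - 7*u + 5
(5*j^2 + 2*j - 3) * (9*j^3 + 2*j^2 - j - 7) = 45*j^5 + 28*j^4 - 28*j^3 - 43*j^2 - 11*j + 21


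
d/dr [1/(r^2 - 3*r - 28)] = (3 - 2*r)/(-r^2 + 3*r + 28)^2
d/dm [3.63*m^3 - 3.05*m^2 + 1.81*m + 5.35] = 10.89*m^2 - 6.1*m + 1.81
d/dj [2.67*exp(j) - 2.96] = 2.67*exp(j)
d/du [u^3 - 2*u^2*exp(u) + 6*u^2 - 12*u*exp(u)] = -2*u^2*exp(u) + 3*u^2 - 16*u*exp(u) + 12*u - 12*exp(u)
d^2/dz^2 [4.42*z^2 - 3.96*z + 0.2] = 8.84000000000000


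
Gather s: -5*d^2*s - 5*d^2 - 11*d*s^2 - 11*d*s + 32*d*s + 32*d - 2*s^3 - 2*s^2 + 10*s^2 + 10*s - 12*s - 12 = -5*d^2 + 32*d - 2*s^3 + s^2*(8 - 11*d) + s*(-5*d^2 + 21*d - 2) - 12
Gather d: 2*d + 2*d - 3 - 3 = 4*d - 6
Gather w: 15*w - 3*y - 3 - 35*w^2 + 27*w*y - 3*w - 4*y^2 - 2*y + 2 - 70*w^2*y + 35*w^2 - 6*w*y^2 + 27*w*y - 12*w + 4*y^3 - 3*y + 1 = -70*w^2*y + w*(-6*y^2 + 54*y) + 4*y^3 - 4*y^2 - 8*y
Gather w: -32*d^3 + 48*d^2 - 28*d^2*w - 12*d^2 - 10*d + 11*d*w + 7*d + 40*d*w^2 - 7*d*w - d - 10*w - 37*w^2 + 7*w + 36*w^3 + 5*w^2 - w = -32*d^3 + 36*d^2 - 4*d + 36*w^3 + w^2*(40*d - 32) + w*(-28*d^2 + 4*d - 4)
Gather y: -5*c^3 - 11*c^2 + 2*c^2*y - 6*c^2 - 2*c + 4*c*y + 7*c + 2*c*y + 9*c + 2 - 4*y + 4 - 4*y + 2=-5*c^3 - 17*c^2 + 14*c + y*(2*c^2 + 6*c - 8) + 8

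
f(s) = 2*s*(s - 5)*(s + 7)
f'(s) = 2*s*(s - 5) + 2*s*(s + 7) + 2*(s - 5)*(s + 7) = 6*s^2 + 8*s - 70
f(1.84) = -102.80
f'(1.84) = -34.97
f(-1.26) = 90.55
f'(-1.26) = -70.55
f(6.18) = 192.23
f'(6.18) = 208.59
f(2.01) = -108.30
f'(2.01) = -29.68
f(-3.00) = 192.00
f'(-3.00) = -40.00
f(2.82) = -120.74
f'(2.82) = 0.27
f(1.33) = -81.32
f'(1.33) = -48.75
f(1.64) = -95.22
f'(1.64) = -40.74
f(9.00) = 1152.00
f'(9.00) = 488.00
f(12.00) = 3192.00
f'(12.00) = 890.00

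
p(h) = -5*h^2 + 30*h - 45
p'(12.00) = -90.00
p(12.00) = -405.00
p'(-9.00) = 120.00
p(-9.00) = -720.00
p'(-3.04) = 60.40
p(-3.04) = -182.41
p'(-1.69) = 46.90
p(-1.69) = -109.98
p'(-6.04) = 90.40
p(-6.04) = -408.61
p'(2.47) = 5.30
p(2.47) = -1.40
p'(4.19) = -11.90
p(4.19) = -7.08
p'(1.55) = 14.50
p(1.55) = -10.51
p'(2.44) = 5.60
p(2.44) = -1.57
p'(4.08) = -10.80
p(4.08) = -5.83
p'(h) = 30 - 10*h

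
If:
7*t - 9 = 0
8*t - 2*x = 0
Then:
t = 9/7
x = 36/7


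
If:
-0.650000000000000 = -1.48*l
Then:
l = 0.44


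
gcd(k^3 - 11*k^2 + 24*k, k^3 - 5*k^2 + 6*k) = k^2 - 3*k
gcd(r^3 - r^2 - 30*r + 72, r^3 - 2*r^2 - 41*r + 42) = r + 6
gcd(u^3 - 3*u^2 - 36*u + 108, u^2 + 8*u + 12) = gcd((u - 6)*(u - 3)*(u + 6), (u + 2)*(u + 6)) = u + 6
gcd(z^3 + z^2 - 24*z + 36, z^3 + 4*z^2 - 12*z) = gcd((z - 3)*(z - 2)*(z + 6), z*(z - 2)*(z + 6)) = z^2 + 4*z - 12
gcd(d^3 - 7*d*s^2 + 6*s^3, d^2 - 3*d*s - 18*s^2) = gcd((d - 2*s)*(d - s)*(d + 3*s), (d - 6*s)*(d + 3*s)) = d + 3*s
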